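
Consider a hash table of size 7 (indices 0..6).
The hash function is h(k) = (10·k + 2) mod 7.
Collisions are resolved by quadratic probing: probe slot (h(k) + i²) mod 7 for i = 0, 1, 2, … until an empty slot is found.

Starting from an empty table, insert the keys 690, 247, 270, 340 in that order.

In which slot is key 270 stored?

4

Insert 690: h=0, slot 0 empty => index 0.
Insert 247: h=1, slot 1 empty => index 1.
Insert 270: h=0, slots 0,1 occupied => index 4.
Insert 340: h=0, slots 0,1,4 occupied => index 2.
Table: [690, 247, 340, ., 270, ., .]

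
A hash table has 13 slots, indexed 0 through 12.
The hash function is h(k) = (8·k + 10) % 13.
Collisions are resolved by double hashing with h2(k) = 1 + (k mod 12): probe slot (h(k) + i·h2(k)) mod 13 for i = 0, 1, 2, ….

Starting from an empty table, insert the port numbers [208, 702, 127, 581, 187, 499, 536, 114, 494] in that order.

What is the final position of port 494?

9

208: h=10 => slot 10
702: h=10, h2=7, probe 10,4 => slot 4
127: h=12 => slot 12
581: h=4, h2=6, probe 4,10,3 => slot 3
187: h=11 => slot 11
499: h=11, h2=8, probe 11,6 => slot 6
536: h=8 => slot 8
114: h=12, h2=7, probe 12,6,0 => slot 0
494: h=10, h2=3, probe 10,0,3,6,9 => slot 9
Table: [114, _, _, 581, 702, _, 499, _, 536, 494, 208, 187, 127]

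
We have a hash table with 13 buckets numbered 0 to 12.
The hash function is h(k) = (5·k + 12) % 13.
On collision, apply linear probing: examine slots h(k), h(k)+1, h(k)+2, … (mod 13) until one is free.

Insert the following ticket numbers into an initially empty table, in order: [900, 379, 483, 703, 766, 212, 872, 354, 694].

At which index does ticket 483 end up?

900: h=1 -> slot 1
379: h=9 -> slot 9
483: h=9, probe 9,10 -> slot 10
703: h=4 -> slot 4
766: h=7 -> slot 7
212: h=6 -> slot 6
872: h=4, probe 4,5 -> slot 5
354: h=1, probe 1,2 -> slot 2
694: h=11 -> slot 11
Table: [∅, 900, 354, ∅, 703, 872, 212, 766, ∅, 379, 483, 694, ∅]

10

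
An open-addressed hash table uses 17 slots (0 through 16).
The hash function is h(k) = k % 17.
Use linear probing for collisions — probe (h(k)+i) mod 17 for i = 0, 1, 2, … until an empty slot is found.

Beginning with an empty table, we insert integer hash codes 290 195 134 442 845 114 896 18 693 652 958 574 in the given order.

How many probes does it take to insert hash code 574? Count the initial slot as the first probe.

8

Insert 290: h=1, slot 1 empty -> index 1.
Insert 195: h=8, slot 8 empty -> index 8.
Insert 134: h=15, slot 15 empty -> index 15.
Insert 442: h=0, slot 0 empty -> index 0.
Insert 845: h=12, slot 12 empty -> index 12.
Insert 114: h=12, slot 12 occupied -> index 13.
Insert 896: h=12, slots 12,13 occupied -> index 14.
Insert 18: h=1, slot 1 occupied -> index 2.
Insert 693: h=13, slots 13,14,15 occupied -> index 16.
Insert 652: h=6, slot 6 empty -> index 6.
Insert 958: h=6, slot 6 occupied -> index 7.
Insert 574: h=13, slots 13,14,15,16,0,1,2 occupied -> index 3.
Table: [442, 290, 18, 574, ∅, ∅, 652, 958, 195, ∅, ∅, ∅, 845, 114, 896, 134, 693]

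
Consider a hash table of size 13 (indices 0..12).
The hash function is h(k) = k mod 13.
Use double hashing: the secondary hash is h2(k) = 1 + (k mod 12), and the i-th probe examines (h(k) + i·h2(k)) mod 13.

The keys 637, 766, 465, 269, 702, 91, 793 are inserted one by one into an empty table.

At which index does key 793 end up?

2

Insert 637: h=0, slot 0 empty -> index 0.
Insert 766: h=12, slot 12 empty -> index 12.
Insert 465: h=10, slot 10 empty -> index 10.
Insert 269: h=9, slot 9 empty -> index 9.
Insert 702: h=0, h2=7, slot 0 occupied -> index 7.
Insert 91: h=0, h2=8, slot 0 occupied -> index 8.
Insert 793: h=0, h2=2, slot 0 occupied -> index 2.
Table: [637, ., 793, ., ., ., ., 702, 91, 269, 465, ., 766]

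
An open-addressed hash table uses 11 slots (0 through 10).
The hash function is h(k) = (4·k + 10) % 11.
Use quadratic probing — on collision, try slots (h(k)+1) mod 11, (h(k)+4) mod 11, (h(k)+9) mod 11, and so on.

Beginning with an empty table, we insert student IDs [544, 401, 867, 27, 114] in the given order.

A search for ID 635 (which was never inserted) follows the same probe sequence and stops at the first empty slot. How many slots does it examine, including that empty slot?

544: h=8 => slot 8
401: h=8, probe 8,9 => slot 9
867: h=2 => slot 2
27: h=8, probe 8,9,1 => slot 1
114: h=4 => slot 4
Table: [—, 27, 867, —, 114, —, —, —, 544, 401, —]
Lookup 635: h=9, probe 9,10 → slot 10 empty, not found.

2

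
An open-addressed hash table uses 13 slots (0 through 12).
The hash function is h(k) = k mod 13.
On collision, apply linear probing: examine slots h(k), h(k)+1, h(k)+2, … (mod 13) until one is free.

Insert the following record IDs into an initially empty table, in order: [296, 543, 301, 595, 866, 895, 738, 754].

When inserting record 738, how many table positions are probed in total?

5

Insert 296: h=10, slot 10 empty => index 10.
Insert 543: h=10, slot 10 occupied => index 11.
Insert 301: h=2, slot 2 empty => index 2.
Insert 595: h=10, slots 10,11 occupied => index 12.
Insert 866: h=8, slot 8 empty => index 8.
Insert 895: h=11, slots 11,12 occupied => index 0.
Insert 738: h=10, slots 10,11,12,0 occupied => index 1.
Insert 754: h=0, slots 0,1,2 occupied => index 3.
Table: [895, 738, 301, 754, ∅, ∅, ∅, ∅, 866, ∅, 296, 543, 595]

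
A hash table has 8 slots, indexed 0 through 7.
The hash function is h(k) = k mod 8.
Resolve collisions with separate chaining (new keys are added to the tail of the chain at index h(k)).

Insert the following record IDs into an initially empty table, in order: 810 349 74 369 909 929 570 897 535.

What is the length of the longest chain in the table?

3

Insert 810: h=2, bucket 2 empty -> new chain.
Insert 349: h=5, bucket 5 empty -> new chain.
Insert 74: h=2, bucket 2 nonempty -> append to chain.
Insert 369: h=1, bucket 1 empty -> new chain.
Insert 909: h=5, bucket 5 nonempty -> append to chain.
Insert 929: h=1, bucket 1 nonempty -> append to chain.
Insert 570: h=2, bucket 2 nonempty -> append to chain.
Insert 897: h=1, bucket 1 nonempty -> append to chain.
Insert 535: h=7, bucket 7 empty -> new chain.
Final buckets:
0: —
1: 369 -> 929 -> 897
2: 810 -> 74 -> 570
3: —
4: —
5: 349 -> 909
6: —
7: 535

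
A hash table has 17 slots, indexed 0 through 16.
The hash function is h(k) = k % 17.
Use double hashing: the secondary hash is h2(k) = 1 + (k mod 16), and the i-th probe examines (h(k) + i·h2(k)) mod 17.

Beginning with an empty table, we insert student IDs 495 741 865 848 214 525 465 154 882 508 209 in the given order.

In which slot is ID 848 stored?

495 hashes to 2; slot 2 is free -> place at 2.
741 hashes to 10; slot 10 is free -> place at 10.
865 hashes to 15; slot 15 is free -> place at 15.
848 hashes to 15, h2=1; 15 taken -> place at 16.
214 hashes to 10, h2=7; 10 taken -> place at 0.
525 hashes to 15, h2=14; 15 taken -> place at 12.
465 hashes to 6; slot 6 is free -> place at 6.
154 hashes to 1; slot 1 is free -> place at 1.
882 hashes to 15, h2=3; 15,1 taken -> place at 4.
508 hashes to 15, h2=13; 15 taken -> place at 11.
209 hashes to 5; slot 5 is free -> place at 5.
Table: [214, 154, 495, ∅, 882, 209, 465, ∅, ∅, ∅, 741, 508, 525, ∅, ∅, 865, 848]

16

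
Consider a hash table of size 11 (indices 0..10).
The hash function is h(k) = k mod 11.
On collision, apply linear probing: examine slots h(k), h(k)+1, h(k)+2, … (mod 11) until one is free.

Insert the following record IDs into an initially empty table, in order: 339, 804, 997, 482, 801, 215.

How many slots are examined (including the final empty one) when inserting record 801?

339 hashes to 9; slot 9 is free → place at 9.
804 hashes to 1; slot 1 is free → place at 1.
997 hashes to 7; slot 7 is free → place at 7.
482 hashes to 9; 9 taken → place at 10.
801 hashes to 9; 9,10 taken → place at 0.
215 hashes to 6; slot 6 is free → place at 6.
Table: [801, 804, ., ., ., ., 215, 997, ., 339, 482]

3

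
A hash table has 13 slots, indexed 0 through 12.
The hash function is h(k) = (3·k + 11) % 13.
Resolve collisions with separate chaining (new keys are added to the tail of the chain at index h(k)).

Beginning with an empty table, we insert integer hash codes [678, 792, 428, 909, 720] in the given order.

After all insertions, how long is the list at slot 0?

1

Insert 678: h=4, bucket 4 empty → new chain.
Insert 792: h=8, bucket 8 empty → new chain.
Insert 428: h=8, bucket 8 nonempty → append to chain.
Insert 909: h=8, bucket 8 nonempty → append to chain.
Insert 720: h=0, bucket 0 empty → new chain.
Final buckets:
0: 720
1: ∅
2: ∅
3: ∅
4: 678
5: ∅
6: ∅
7: ∅
8: 792 -> 428 -> 909
9: ∅
10: ∅
11: ∅
12: ∅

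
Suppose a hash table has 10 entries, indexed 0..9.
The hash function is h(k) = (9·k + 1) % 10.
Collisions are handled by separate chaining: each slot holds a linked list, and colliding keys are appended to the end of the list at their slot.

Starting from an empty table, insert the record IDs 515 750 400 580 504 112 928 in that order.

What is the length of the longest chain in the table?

3

Insert 515: h=6, bucket 6 empty → new chain.
Insert 750: h=1, bucket 1 empty → new chain.
Insert 400: h=1, bucket 1 nonempty → append to chain.
Insert 580: h=1, bucket 1 nonempty → append to chain.
Insert 504: h=7, bucket 7 empty → new chain.
Insert 112: h=9, bucket 9 empty → new chain.
Insert 928: h=3, bucket 3 empty → new chain.
Final buckets:
0: .
1: 750 -> 400 -> 580
2: .
3: 928
4: .
5: .
6: 515
7: 504
8: .
9: 112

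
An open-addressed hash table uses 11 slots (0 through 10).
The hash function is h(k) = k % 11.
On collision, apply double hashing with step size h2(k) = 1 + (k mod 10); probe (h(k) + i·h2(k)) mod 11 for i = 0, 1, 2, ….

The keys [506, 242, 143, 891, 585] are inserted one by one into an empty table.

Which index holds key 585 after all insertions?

8

506: h=0 → slot 0
242: h=0, h2=3, probe 0,3 → slot 3
143: h=0, h2=4, probe 0,4 → slot 4
891: h=0, h2=2, probe 0,2 → slot 2
585: h=2, h2=6, probe 2,8 → slot 8
Table: [506, ., 891, 242, 143, ., ., ., 585, ., .]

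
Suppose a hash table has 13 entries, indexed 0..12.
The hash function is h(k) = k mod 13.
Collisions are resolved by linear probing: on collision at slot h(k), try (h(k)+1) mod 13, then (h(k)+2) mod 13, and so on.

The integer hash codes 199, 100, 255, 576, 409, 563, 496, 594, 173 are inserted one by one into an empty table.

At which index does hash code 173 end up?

11

Insert 199: h=4, slot 4 empty -> index 4.
Insert 100: h=9, slot 9 empty -> index 9.
Insert 255: h=8, slot 8 empty -> index 8.
Insert 576: h=4, slot 4 occupied -> index 5.
Insert 409: h=6, slot 6 empty -> index 6.
Insert 563: h=4, slots 4,5,6 occupied -> index 7.
Insert 496: h=2, slot 2 empty -> index 2.
Insert 594: h=9, slot 9 occupied -> index 10.
Insert 173: h=4, slots 4,5,6,7,8,9,10 occupied -> index 11.
Table: [—, —, 496, —, 199, 576, 409, 563, 255, 100, 594, 173, —]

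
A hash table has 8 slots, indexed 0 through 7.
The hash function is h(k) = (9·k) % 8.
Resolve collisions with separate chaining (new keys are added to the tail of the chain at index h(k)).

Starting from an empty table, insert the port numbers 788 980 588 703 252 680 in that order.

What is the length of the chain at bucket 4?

Insert 788: h=4, bucket 4 empty -> new chain.
Insert 980: h=4, bucket 4 nonempty -> append to chain.
Insert 588: h=4, bucket 4 nonempty -> append to chain.
Insert 703: h=7, bucket 7 empty -> new chain.
Insert 252: h=4, bucket 4 nonempty -> append to chain.
Insert 680: h=0, bucket 0 empty -> new chain.
Final buckets:
0: 680
1: -
2: -
3: -
4: 788 -> 980 -> 588 -> 252
5: -
6: -
7: 703

4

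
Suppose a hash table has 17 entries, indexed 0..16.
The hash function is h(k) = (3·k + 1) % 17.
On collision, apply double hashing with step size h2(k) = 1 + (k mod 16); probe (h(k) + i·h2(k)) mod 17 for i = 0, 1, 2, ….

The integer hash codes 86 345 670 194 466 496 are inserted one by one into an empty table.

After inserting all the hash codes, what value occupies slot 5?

670

86: h=4 => slot 4
345: h=16 => slot 16
670: h=5 => slot 5
194: h=5, h2=3, probe 5,8 => slot 8
466: h=5, h2=3, probe 5,8,11 => slot 11
496: h=10 => slot 10
Table: [-, -, -, -, 86, 670, -, -, 194, -, 496, 466, -, -, -, -, 345]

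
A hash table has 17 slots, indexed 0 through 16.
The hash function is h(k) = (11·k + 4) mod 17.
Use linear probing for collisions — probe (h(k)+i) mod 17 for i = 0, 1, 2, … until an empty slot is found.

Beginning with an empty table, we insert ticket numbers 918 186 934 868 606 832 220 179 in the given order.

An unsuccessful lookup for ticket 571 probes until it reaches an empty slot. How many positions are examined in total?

Insert 918: h=4, slot 4 empty -> index 4.
Insert 186: h=10, slot 10 empty -> index 10.
Insert 934: h=10, slot 10 occupied -> index 11.
Insert 868: h=15, slot 15 empty -> index 15.
Insert 606: h=6, slot 6 empty -> index 6.
Insert 832: h=10, slots 10,11 occupied -> index 12.
Insert 220: h=10, slots 10,11,12 occupied -> index 13.
Insert 179: h=1, slot 1 empty -> index 1.
Table: [., 179, ., ., 918, ., 606, ., ., ., 186, 934, 832, 220, ., 868, .]
Lookup 571: h=12, probe 12,13,14 → slot 14 empty, not found.

3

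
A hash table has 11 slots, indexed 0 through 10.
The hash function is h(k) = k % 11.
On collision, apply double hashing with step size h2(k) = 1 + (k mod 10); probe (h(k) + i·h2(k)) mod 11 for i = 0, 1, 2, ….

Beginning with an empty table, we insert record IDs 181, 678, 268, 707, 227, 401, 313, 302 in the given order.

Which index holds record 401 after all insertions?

9

181 hashes to 5; slot 5 is free → place at 5.
678 hashes to 7; slot 7 is free → place at 7.
268 hashes to 4; slot 4 is free → place at 4.
707 hashes to 3; slot 3 is free → place at 3.
227 hashes to 7, h2=8; 7,4 taken → place at 1.
401 hashes to 5, h2=2; 5,7 taken → place at 9.
313 hashes to 5, h2=4; 5,9 taken → place at 2.
302 hashes to 5, h2=3; 5 taken → place at 8.
Table: [-, 227, 313, 707, 268, 181, -, 678, 302, 401, -]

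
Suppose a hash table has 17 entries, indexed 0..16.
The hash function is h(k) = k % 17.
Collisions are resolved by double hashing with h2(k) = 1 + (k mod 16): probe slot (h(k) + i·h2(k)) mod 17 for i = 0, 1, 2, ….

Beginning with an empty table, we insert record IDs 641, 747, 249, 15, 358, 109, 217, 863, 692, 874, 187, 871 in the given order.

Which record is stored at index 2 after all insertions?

187

641 hashes to 12; slot 12 is free => place at 12.
747 hashes to 16; slot 16 is free => place at 16.
249 hashes to 11; slot 11 is free => place at 11.
15 hashes to 15; slot 15 is free => place at 15.
358 hashes to 1; slot 1 is free => place at 1.
109 hashes to 7; slot 7 is free => place at 7.
217 hashes to 13; slot 13 is free => place at 13.
863 hashes to 13, h2=16; 13,12,11 taken => place at 10.
692 hashes to 12, h2=5; 12 taken => place at 0.
874 hashes to 7, h2=11; 7,1,12 taken => place at 6.
187 hashes to 0, h2=12; 0,12,7 taken => place at 2.
871 hashes to 4; slot 4 is free => place at 4.
Table: [692, 358, 187, ∅, 871, ∅, 874, 109, ∅, ∅, 863, 249, 641, 217, ∅, 15, 747]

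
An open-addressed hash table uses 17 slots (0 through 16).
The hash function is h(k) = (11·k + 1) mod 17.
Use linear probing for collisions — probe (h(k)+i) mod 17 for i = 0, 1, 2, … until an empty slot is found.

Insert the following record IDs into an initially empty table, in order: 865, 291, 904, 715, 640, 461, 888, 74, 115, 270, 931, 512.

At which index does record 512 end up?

865: h=13 => slot 13
291: h=6 => slot 6
904: h=0 => slot 0
715: h=12 => slot 12
640: h=3 => slot 3
461: h=6, probe 6,7 => slot 7
888: h=11 => slot 11
74: h=16 => slot 16
115: h=8 => slot 8
270: h=13, probe 13,14 => slot 14
931: h=8, probe 8,9 => slot 9
512: h=6, probe 6,7,8,9,10 => slot 10
Table: [904, ∅, ∅, 640, ∅, ∅, 291, 461, 115, 931, 512, 888, 715, 865, 270, ∅, 74]

10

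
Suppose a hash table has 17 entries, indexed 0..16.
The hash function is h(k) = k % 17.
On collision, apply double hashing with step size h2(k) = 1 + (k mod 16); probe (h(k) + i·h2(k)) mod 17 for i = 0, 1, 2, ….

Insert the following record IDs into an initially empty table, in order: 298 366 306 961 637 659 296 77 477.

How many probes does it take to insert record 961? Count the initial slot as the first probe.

298: h=9 → slot 9
366: h=9, h2=15, probe 9,7 → slot 7
306: h=0 → slot 0
961: h=9, h2=2, probe 9,11 → slot 11
637: h=8 → slot 8
659: h=13 → slot 13
296: h=7, h2=9, probe 7,16 → slot 16
77: h=9, h2=14, probe 9,6 → slot 6
477: h=1 → slot 1
Table: [306, 477, ., ., ., ., 77, 366, 637, 298, ., 961, ., 659, ., ., 296]

2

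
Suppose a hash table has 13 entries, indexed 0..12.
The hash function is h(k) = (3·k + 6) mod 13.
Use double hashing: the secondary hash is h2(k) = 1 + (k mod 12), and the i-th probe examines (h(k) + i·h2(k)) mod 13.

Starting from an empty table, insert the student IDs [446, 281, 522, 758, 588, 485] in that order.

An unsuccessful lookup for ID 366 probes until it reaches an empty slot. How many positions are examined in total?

2

446: h=5 → slot 5
281: h=4 → slot 4
522: h=12 → slot 12
758: h=5, h2=3, probe 5,8 → slot 8
588: h=2 → slot 2
485: h=5, h2=6, probe 5,11 → slot 11
Table: [—, —, 588, —, 281, 446, —, —, 758, —, —, 485, 522]
Lookup 366: h=12, h2=7, probe 12,6 → slot 6 empty, not found.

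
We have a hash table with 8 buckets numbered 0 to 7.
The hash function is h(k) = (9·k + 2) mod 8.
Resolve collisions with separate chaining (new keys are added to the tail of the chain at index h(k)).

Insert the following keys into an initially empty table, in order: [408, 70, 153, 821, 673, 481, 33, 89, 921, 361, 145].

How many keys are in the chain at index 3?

8

408 -> bucket 2
70 -> bucket 0
153 -> bucket 3
821 -> bucket 7
673 -> bucket 3 (collision)
481 -> bucket 3 (collision)
33 -> bucket 3 (collision)
89 -> bucket 3 (collision)
921 -> bucket 3 (collision)
361 -> bucket 3 (collision)
145 -> bucket 3 (collision)
Final buckets:
0: 70
1: _
2: 408
3: 153 -> 673 -> 481 -> 33 -> 89 -> 921 -> 361 -> 145
4: _
5: _
6: _
7: 821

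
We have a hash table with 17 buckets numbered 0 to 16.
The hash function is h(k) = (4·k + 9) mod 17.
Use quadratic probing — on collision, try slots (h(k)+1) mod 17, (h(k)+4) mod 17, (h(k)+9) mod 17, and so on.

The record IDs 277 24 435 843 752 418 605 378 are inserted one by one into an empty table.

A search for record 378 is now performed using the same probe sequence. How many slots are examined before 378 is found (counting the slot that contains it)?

2

277 hashes to 12; slot 12 is free => place at 12.
24 hashes to 3; slot 3 is free => place at 3.
435 hashes to 15; slot 15 is free => place at 15.
843 hashes to 15; 15 taken => place at 16.
752 hashes to 8; slot 8 is free => place at 8.
418 hashes to 15; 15,16 taken => place at 2.
605 hashes to 15; 15,16,2 taken => place at 7.
378 hashes to 8; 8 taken => place at 9.
Table: [_, _, 418, 24, _, _, _, 605, 752, 378, _, _, 277, _, _, 435, 843]
Lookup 378: h=8, probe 8,9 → found at 9.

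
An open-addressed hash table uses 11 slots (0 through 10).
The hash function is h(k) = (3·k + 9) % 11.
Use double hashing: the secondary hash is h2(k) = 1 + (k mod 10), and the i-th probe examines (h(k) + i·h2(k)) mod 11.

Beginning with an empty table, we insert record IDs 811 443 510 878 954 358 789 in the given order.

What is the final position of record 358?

1

Insert 811: h=0, slot 0 empty => index 0.
Insert 443: h=7, slot 7 empty => index 7.
Insert 510: h=10, slot 10 empty => index 10.
Insert 878: h=3, slot 3 empty => index 3.
Insert 954: h=0, h2=5, slot 0 occupied => index 5.
Insert 358: h=5, h2=9, slots 5,3 occupied => index 1.
Insert 789: h=0, h2=10, slots 0,10 occupied => index 9.
Table: [811, 358, —, 878, —, 954, —, 443, —, 789, 510]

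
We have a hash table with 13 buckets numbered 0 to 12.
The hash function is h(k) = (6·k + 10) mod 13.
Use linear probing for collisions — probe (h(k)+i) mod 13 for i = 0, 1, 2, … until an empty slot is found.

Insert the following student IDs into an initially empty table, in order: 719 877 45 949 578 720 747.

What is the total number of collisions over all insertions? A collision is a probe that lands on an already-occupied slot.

11

719: h=8 → slot 8
877: h=7 → slot 7
45: h=7, probe 7,8,9 → slot 9
949: h=10 → slot 10
578: h=7, probe 7,8,9,10,11 → slot 11
720: h=1 → slot 1
747: h=7, probe 7,8,9,10,11,12 → slot 12
Table: [—, 720, —, —, —, —, —, 877, 719, 45, 949, 578, 747]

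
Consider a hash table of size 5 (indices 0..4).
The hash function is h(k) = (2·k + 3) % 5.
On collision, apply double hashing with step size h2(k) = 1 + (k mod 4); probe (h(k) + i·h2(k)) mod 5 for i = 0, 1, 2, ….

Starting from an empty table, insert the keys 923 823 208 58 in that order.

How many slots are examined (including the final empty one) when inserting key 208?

923 hashes to 4; slot 4 is free => place at 4.
823 hashes to 4, h2=4; 4 taken => place at 3.
208 hashes to 4, h2=1; 4 taken => place at 0.
58 hashes to 4, h2=3; 4 taken => place at 2.
Table: [208, ∅, 58, 823, 923]

2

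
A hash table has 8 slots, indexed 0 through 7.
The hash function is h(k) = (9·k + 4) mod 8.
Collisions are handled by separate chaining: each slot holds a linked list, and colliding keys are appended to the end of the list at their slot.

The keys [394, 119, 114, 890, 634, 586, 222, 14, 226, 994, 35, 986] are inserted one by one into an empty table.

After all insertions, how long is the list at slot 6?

394 -> bucket 6
119 -> bucket 3
114 -> bucket 6 (collision)
890 -> bucket 6 (collision)
634 -> bucket 6 (collision)
586 -> bucket 6 (collision)
222 -> bucket 2
14 -> bucket 2 (collision)
226 -> bucket 6 (collision)
994 -> bucket 6 (collision)
35 -> bucket 7
986 -> bucket 6 (collision)
Final buckets:
0: .
1: .
2: 222 -> 14
3: 119
4: .
5: .
6: 394 -> 114 -> 890 -> 634 -> 586 -> 226 -> 994 -> 986
7: 35

8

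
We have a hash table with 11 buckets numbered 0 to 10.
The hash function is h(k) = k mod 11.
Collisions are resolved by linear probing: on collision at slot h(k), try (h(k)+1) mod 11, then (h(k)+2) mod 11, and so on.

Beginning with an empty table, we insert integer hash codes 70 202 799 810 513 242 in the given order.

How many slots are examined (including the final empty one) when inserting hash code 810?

2

70 hashes to 4; slot 4 is free → place at 4.
202 hashes to 4; 4 taken → place at 5.
799 hashes to 7; slot 7 is free → place at 7.
810 hashes to 7; 7 taken → place at 8.
513 hashes to 7; 7,8 taken → place at 9.
242 hashes to 0; slot 0 is free → place at 0.
Table: [242, -, -, -, 70, 202, -, 799, 810, 513, -]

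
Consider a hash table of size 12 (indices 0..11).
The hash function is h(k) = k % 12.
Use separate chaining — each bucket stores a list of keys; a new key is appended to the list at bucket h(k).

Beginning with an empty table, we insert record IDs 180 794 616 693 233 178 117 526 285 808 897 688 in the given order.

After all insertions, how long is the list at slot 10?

Insert 180: h=0, bucket 0 empty -> new chain.
Insert 794: h=2, bucket 2 empty -> new chain.
Insert 616: h=4, bucket 4 empty -> new chain.
Insert 693: h=9, bucket 9 empty -> new chain.
Insert 233: h=5, bucket 5 empty -> new chain.
Insert 178: h=10, bucket 10 empty -> new chain.
Insert 117: h=9, bucket 9 nonempty -> append to chain.
Insert 526: h=10, bucket 10 nonempty -> append to chain.
Insert 285: h=9, bucket 9 nonempty -> append to chain.
Insert 808: h=4, bucket 4 nonempty -> append to chain.
Insert 897: h=9, bucket 9 nonempty -> append to chain.
Insert 688: h=4, bucket 4 nonempty -> append to chain.
Final buckets:
0: 180
1: ∅
2: 794
3: ∅
4: 616 -> 808 -> 688
5: 233
6: ∅
7: ∅
8: ∅
9: 693 -> 117 -> 285 -> 897
10: 178 -> 526
11: ∅

2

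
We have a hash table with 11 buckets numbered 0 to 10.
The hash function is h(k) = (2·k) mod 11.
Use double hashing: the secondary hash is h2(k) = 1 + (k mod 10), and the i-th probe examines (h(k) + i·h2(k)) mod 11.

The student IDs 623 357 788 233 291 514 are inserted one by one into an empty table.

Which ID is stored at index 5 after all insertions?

291

623 hashes to 3; slot 3 is free => place at 3.
357 hashes to 10; slot 10 is free => place at 10.
788 hashes to 3, h2=9; 3 taken => place at 1.
233 hashes to 4; slot 4 is free => place at 4.
291 hashes to 10, h2=2; 10,1,3 taken => place at 5.
514 hashes to 5, h2=5; 5,10,4 taken => place at 9.
Table: [_, 788, _, 623, 233, 291, _, _, _, 514, 357]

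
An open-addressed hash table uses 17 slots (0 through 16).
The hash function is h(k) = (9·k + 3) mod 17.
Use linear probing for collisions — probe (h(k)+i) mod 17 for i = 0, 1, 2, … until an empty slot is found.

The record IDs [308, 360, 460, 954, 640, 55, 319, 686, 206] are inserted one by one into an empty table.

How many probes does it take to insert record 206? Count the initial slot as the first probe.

5

308: h=4 → slot 4
360: h=13 → slot 13
460: h=12 → slot 12
954: h=4, probe 4,5 → slot 5
640: h=0 → slot 0
55: h=5, probe 5,6 → slot 6
319: h=1 → slot 1
686: h=6, probe 6,7 → slot 7
206: h=4, probe 4,5,6,7,8 → slot 8
Table: [640, 319, —, —, 308, 954, 55, 686, 206, —, —, —, 460, 360, —, —, —]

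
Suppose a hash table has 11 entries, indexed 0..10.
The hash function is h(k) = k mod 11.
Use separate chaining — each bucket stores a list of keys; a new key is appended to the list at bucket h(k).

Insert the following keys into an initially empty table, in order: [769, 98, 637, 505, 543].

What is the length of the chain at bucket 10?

Insert 769: h=10, bucket 10 empty → new chain.
Insert 98: h=10, bucket 10 nonempty → append to chain.
Insert 637: h=10, bucket 10 nonempty → append to chain.
Insert 505: h=10, bucket 10 nonempty → append to chain.
Insert 543: h=4, bucket 4 empty → new chain.
Final buckets:
0: —
1: —
2: —
3: —
4: 543
5: —
6: —
7: —
8: —
9: —
10: 769 -> 98 -> 637 -> 505

4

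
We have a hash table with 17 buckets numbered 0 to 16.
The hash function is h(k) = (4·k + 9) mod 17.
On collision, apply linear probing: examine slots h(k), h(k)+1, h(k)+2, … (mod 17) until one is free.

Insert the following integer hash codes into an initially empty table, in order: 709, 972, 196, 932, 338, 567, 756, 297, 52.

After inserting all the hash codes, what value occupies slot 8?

709 hashes to 6; slot 6 is free -> place at 6.
972 hashes to 4; slot 4 is free -> place at 4.
196 hashes to 11; slot 11 is free -> place at 11.
932 hashes to 14; slot 14 is free -> place at 14.
338 hashes to 1; slot 1 is free -> place at 1.
567 hashes to 16; slot 16 is free -> place at 16.
756 hashes to 7; slot 7 is free -> place at 7.
297 hashes to 7; 7 taken -> place at 8.
52 hashes to 13; slot 13 is free -> place at 13.
Table: [—, 338, —, —, 972, —, 709, 756, 297, —, —, 196, —, 52, 932, —, 567]

297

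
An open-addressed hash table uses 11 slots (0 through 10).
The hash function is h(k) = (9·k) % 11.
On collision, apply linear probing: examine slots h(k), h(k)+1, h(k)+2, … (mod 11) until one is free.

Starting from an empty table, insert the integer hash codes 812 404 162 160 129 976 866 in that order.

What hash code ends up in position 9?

976

812 hashes to 4; slot 4 is free => place at 4.
404 hashes to 6; slot 6 is free => place at 6.
162 hashes to 6; 6 taken => place at 7.
160 hashes to 10; slot 10 is free => place at 10.
129 hashes to 6; 6,7 taken => place at 8.
976 hashes to 6; 6,7,8 taken => place at 9.
866 hashes to 6; 6,7,8,9,10 taken => place at 0.
Table: [866, _, _, _, 812, _, 404, 162, 129, 976, 160]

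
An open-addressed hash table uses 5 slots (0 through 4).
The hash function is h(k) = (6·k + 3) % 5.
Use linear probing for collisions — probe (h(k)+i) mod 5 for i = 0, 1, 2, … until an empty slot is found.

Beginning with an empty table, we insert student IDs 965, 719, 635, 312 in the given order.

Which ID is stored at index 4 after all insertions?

Insert 965: h=3, slot 3 empty -> index 3.
Insert 719: h=2, slot 2 empty -> index 2.
Insert 635: h=3, slot 3 occupied -> index 4.
Insert 312: h=0, slot 0 empty -> index 0.
Table: [312, -, 719, 965, 635]

635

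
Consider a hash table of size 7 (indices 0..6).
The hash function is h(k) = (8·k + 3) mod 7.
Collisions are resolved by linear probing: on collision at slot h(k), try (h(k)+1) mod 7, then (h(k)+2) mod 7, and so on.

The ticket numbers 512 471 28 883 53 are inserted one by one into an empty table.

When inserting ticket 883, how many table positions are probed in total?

512: h=4 => slot 4
471: h=5 => slot 5
28: h=3 => slot 3
883: h=4, probe 4,5,6 => slot 6
53: h=0 => slot 0
Table: [53, -, -, 28, 512, 471, 883]

3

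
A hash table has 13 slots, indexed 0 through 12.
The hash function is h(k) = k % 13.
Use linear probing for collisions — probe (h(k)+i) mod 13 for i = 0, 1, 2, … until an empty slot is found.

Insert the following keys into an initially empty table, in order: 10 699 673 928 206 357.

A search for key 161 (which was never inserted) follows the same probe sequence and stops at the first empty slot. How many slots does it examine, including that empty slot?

3

10: h=10 => slot 10
699: h=10, probe 10,11 => slot 11
673: h=10, probe 10,11,12 => slot 12
928: h=5 => slot 5
206: h=11, probe 11,12,0 => slot 0
357: h=6 => slot 6
Table: [206, -, -, -, -, 928, 357, -, -, -, 10, 699, 673]
Lookup 161: h=5, probe 5,6,7 → slot 7 empty, not found.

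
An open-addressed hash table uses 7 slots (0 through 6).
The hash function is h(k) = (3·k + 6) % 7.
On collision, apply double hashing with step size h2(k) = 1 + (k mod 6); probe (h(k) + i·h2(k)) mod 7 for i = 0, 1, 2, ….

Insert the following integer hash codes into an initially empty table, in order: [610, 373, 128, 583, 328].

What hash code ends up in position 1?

610 hashes to 2; slot 2 is free → place at 2.
373 hashes to 5; slot 5 is free → place at 5.
128 hashes to 5, h2=3; 5 taken → place at 1.
583 hashes to 5, h2=2; 5 taken → place at 0.
328 hashes to 3; slot 3 is free → place at 3.
Table: [583, 128, 610, 328, —, 373, —]

128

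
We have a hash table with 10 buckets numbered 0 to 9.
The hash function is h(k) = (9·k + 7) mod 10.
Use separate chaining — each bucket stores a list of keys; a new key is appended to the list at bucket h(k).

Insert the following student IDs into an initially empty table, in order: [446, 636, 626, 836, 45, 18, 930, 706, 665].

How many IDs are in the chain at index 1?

446 -> bucket 1
636 -> bucket 1 (collision)
626 -> bucket 1 (collision)
836 -> bucket 1 (collision)
45 -> bucket 2
18 -> bucket 9
930 -> bucket 7
706 -> bucket 1 (collision)
665 -> bucket 2 (collision)
Final buckets:
0: _
1: 446 -> 636 -> 626 -> 836 -> 706
2: 45 -> 665
3: _
4: _
5: _
6: _
7: 930
8: _
9: 18

5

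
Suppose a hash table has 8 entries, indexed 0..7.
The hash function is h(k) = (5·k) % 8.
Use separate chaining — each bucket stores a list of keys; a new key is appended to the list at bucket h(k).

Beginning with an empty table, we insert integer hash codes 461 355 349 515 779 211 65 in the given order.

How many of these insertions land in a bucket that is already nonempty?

4

461 → bucket 1
355 → bucket 7
349 → bucket 1 (collision)
515 → bucket 7 (collision)
779 → bucket 7 (collision)
211 → bucket 7 (collision)
65 → bucket 5
Final buckets:
0: —
1: 461 -> 349
2: —
3: —
4: —
5: 65
6: —
7: 355 -> 515 -> 779 -> 211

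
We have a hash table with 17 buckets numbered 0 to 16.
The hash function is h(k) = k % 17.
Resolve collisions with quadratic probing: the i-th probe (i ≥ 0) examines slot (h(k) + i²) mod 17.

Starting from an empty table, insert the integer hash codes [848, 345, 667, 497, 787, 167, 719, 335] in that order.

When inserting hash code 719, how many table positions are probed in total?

Insert 848: h=15, slot 15 empty → index 15.
Insert 345: h=5, slot 5 empty → index 5.
Insert 667: h=4, slot 4 empty → index 4.
Insert 497: h=4, slots 4,5 occupied → index 8.
Insert 787: h=5, slot 5 occupied → index 6.
Insert 167: h=14, slot 14 empty → index 14.
Insert 719: h=5, slots 5,6 occupied → index 9.
Insert 335: h=12, slot 12 empty → index 12.
Table: [∅, ∅, ∅, ∅, 667, 345, 787, ∅, 497, 719, ∅, ∅, 335, ∅, 167, 848, ∅]

3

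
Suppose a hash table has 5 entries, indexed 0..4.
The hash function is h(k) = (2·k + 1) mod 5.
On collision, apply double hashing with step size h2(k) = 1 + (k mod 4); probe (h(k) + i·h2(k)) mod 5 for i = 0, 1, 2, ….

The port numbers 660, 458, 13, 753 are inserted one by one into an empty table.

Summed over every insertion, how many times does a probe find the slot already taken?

Insert 660: h=1, slot 1 empty → index 1.
Insert 458: h=2, slot 2 empty → index 2.
Insert 13: h=2, h2=2, slot 2 occupied → index 4.
Insert 753: h=2, h2=2, slots 2,4,1 occupied → index 3.
Table: [., 660, 458, 753, 13]

4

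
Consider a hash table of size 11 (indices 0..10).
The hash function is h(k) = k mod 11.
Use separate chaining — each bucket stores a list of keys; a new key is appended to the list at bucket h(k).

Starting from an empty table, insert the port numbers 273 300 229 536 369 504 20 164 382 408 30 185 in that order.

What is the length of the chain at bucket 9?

Insert 273: h=9, bucket 9 empty -> new chain.
Insert 300: h=3, bucket 3 empty -> new chain.
Insert 229: h=9, bucket 9 nonempty -> append to chain.
Insert 536: h=8, bucket 8 empty -> new chain.
Insert 369: h=6, bucket 6 empty -> new chain.
Insert 504: h=9, bucket 9 nonempty -> append to chain.
Insert 20: h=9, bucket 9 nonempty -> append to chain.
Insert 164: h=10, bucket 10 empty -> new chain.
Insert 382: h=8, bucket 8 nonempty -> append to chain.
Insert 408: h=1, bucket 1 empty -> new chain.
Insert 30: h=8, bucket 8 nonempty -> append to chain.
Insert 185: h=9, bucket 9 nonempty -> append to chain.
Final buckets:
0: -
1: 408
2: -
3: 300
4: -
5: -
6: 369
7: -
8: 536 -> 382 -> 30
9: 273 -> 229 -> 504 -> 20 -> 185
10: 164

5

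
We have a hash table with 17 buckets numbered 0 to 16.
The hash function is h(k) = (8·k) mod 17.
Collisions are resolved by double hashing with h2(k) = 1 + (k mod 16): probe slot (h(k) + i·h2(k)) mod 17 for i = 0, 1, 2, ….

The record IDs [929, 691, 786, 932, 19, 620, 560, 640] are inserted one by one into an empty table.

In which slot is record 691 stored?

7

Insert 929: h=3, slot 3 empty => index 3.
Insert 691: h=3, h2=4, slot 3 occupied => index 7.
Insert 786: h=15, slot 15 empty => index 15.
Insert 932: h=10, slot 10 empty => index 10.
Insert 19: h=16, slot 16 empty => index 16.
Insert 620: h=13, slot 13 empty => index 13.
Insert 560: h=9, slot 9 empty => index 9.
Insert 640: h=3, h2=1, slot 3 occupied => index 4.
Table: [., ., ., 929, 640, ., ., 691, ., 560, 932, ., ., 620, ., 786, 19]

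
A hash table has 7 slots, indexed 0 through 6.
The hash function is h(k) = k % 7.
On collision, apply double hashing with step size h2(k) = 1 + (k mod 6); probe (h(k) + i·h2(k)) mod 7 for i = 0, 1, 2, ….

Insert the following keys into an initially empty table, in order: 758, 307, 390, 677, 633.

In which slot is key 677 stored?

Insert 758: h=2, slot 2 empty → index 2.
Insert 307: h=6, slot 6 empty → index 6.
Insert 390: h=5, slot 5 empty → index 5.
Insert 677: h=5, h2=6, slot 5 occupied → index 4.
Insert 633: h=3, slot 3 empty → index 3.
Table: [-, -, 758, 633, 677, 390, 307]

4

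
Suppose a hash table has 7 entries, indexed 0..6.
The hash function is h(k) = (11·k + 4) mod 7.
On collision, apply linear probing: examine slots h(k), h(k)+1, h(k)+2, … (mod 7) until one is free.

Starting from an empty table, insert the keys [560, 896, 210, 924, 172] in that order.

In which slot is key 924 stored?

560: h=4 => slot 4
896: h=4, probe 4,5 => slot 5
210: h=4, probe 4,5,6 => slot 6
924: h=4, probe 4,5,6,0 => slot 0
172: h=6, probe 6,0,1 => slot 1
Table: [924, 172, ∅, ∅, 560, 896, 210]

0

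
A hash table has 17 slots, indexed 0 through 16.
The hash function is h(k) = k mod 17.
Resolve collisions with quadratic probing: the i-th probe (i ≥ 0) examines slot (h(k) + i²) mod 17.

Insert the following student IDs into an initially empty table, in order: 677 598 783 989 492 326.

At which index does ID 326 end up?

7

677 hashes to 14; slot 14 is free → place at 14.
598 hashes to 3; slot 3 is free → place at 3.
783 hashes to 1; slot 1 is free → place at 1.
989 hashes to 3; 3 taken → place at 4.
492 hashes to 16; slot 16 is free → place at 16.
326 hashes to 3; 3,4 taken → place at 7.
Table: [., 783, ., 598, 989, ., ., 326, ., ., ., ., ., ., 677, ., 492]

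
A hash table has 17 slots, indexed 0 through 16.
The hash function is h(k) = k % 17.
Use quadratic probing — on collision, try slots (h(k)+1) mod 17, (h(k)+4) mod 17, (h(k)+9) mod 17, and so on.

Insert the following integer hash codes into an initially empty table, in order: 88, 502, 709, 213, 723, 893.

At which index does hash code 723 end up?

88 hashes to 3; slot 3 is free → place at 3.
502 hashes to 9; slot 9 is free → place at 9.
709 hashes to 12; slot 12 is free → place at 12.
213 hashes to 9; 9 taken → place at 10.
723 hashes to 9; 9,10 taken → place at 13.
893 hashes to 9; 9,10,13 taken → place at 1.
Table: [., 893, ., 88, ., ., ., ., ., 502, 213, ., 709, 723, ., ., .]

13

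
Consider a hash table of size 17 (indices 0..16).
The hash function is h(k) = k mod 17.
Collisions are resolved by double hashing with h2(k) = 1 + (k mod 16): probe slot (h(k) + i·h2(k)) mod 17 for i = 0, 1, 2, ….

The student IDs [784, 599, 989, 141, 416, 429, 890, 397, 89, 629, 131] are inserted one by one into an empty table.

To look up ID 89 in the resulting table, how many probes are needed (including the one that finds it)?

784 hashes to 2; slot 2 is free => place at 2.
599 hashes to 4; slot 4 is free => place at 4.
989 hashes to 3; slot 3 is free => place at 3.
141 hashes to 5; slot 5 is free => place at 5.
416 hashes to 8; slot 8 is free => place at 8.
429 hashes to 4, h2=14; 4 taken => place at 1.
890 hashes to 6; slot 6 is free => place at 6.
397 hashes to 6, h2=14; 6,3 taken => place at 0.
89 hashes to 4, h2=10; 4 taken => place at 14.
629 hashes to 0, h2=6; 0,6 taken => place at 12.
131 hashes to 12, h2=4; 12 taken => place at 16.
Table: [397, 429, 784, 989, 599, 141, 890, _, 416, _, _, _, 629, _, 89, _, 131]
Lookup 89: h=4, h2=10, probe 4,14 → found at 14.

2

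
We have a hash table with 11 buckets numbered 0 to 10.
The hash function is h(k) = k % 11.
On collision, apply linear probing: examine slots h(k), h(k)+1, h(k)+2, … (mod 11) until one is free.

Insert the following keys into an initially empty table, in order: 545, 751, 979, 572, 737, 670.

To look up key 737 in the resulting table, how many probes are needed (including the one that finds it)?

3

545: h=6 => slot 6
751: h=3 => slot 3
979: h=0 => slot 0
572: h=0, probe 0,1 => slot 1
737: h=0, probe 0,1,2 => slot 2
670: h=10 => slot 10
Table: [979, 572, 737, 751, —, —, 545, —, —, —, 670]
Lookup 737: h=0, probe 0,1,2 → found at 2.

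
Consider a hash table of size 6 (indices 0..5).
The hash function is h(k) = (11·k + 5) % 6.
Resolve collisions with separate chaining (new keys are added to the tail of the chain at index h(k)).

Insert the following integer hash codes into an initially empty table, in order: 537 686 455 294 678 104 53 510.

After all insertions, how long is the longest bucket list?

Insert 537: h=2, bucket 2 empty → new chain.
Insert 686: h=3, bucket 3 empty → new chain.
Insert 455: h=0, bucket 0 empty → new chain.
Insert 294: h=5, bucket 5 empty → new chain.
Insert 678: h=5, bucket 5 nonempty → append to chain.
Insert 104: h=3, bucket 3 nonempty → append to chain.
Insert 53: h=0, bucket 0 nonempty → append to chain.
Insert 510: h=5, bucket 5 nonempty → append to chain.
Final buckets:
0: 455 -> 53
1: _
2: 537
3: 686 -> 104
4: _
5: 294 -> 678 -> 510

3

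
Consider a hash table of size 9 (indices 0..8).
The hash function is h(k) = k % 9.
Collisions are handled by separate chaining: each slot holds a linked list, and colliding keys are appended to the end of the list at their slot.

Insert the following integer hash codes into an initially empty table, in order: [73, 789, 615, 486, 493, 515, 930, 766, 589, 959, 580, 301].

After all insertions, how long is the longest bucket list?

73 -> bucket 1
789 -> bucket 6
615 -> bucket 3
486 -> bucket 0
493 -> bucket 7
515 -> bucket 2
930 -> bucket 3 (collision)
766 -> bucket 1 (collision)
589 -> bucket 4
959 -> bucket 5
580 -> bucket 4 (collision)
301 -> bucket 4 (collision)
Final buckets:
0: 486
1: 73 -> 766
2: 515
3: 615 -> 930
4: 589 -> 580 -> 301
5: 959
6: 789
7: 493
8: -

3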